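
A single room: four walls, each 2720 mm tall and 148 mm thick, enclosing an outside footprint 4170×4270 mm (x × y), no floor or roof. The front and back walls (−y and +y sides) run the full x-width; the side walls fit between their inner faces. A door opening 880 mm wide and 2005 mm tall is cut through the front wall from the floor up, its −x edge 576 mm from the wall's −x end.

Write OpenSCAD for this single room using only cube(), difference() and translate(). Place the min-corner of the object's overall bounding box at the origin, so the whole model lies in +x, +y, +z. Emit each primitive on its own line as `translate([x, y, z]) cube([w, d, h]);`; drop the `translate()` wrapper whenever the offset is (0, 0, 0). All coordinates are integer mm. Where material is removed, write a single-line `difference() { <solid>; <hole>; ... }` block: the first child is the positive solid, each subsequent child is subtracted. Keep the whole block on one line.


difference() { cube([4170, 148, 2720]); translate([576, 0, 0]) cube([880, 148, 2005]); }
translate([0, 4122, 0]) cube([4170, 148, 2720]);
translate([0, 148, 0]) cube([148, 3974, 2720]);
translate([4022, 148, 0]) cube([148, 3974, 2720]);


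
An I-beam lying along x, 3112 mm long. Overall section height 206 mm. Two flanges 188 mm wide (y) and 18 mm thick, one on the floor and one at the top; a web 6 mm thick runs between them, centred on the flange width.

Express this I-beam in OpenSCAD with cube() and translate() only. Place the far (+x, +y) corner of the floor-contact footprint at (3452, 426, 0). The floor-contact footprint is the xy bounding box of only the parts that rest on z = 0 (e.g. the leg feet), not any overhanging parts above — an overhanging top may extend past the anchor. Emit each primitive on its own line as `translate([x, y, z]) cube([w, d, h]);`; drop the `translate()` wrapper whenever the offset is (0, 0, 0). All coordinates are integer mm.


translate([340, 238, 0]) cube([3112, 188, 18]);
translate([340, 329, 18]) cube([3112, 6, 170]);
translate([340, 238, 188]) cube([3112, 188, 18]);


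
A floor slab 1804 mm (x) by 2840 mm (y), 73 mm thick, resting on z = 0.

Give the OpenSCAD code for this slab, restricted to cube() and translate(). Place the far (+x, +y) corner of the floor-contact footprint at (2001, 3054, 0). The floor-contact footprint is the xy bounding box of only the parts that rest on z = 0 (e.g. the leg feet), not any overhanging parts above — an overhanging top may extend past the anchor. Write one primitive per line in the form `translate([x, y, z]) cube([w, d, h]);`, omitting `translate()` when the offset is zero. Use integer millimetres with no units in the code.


translate([197, 214, 0]) cube([1804, 2840, 73]);


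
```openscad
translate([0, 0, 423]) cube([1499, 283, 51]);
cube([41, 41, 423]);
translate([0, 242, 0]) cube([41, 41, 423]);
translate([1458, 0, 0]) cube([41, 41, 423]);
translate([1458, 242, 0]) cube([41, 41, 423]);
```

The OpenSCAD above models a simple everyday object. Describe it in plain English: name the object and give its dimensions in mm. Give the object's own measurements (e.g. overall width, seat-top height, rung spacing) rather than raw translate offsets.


A long wooden bench with a 1499 mm (x) × 283 mm (y) seat, 51 mm thick, its top surface 474 mm above the floor. Four 41 mm square legs at the seat corners, flush with the edges, run from z = 0 to the seat underside.


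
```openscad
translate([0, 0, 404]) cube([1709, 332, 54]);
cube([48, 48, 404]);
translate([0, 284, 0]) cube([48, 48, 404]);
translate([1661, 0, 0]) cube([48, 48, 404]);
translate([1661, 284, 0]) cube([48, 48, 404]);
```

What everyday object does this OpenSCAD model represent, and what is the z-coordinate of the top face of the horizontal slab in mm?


A bench. The seat-top height is 458 mm.

A long slab on four corner posts — a bench. The slab sits at z = 404 with thickness 54, so the top is 404 + 54 = 458 mm.


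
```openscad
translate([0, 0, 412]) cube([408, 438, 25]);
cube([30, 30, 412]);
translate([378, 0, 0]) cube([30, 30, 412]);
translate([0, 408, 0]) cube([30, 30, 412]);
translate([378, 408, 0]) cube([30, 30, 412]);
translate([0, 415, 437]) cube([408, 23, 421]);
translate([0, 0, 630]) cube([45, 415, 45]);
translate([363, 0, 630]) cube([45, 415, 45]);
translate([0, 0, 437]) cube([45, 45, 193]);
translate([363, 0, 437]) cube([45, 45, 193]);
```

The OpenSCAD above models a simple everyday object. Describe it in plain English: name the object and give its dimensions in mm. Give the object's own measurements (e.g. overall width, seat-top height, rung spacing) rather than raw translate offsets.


A chair. The seat is a 408×438×25 mm slab with its top at z = 437 mm, on four 30×30 mm corner legs (flush with the seat edges, standing on z = 0). A flat backrest 23 mm thick, 421 mm tall, spans the full seat width and rises from the seat top along its +y edge, rear face flush with the rear of the seat. Two armrests of 45×45 mm section run along each side from the seat's front edge to the front of the backrest, top faces 238 mm above the seat top and outer faces flush with the seat's x-edges; a 45×45 mm post under the front of each armrest stands on the seat at the front corner.


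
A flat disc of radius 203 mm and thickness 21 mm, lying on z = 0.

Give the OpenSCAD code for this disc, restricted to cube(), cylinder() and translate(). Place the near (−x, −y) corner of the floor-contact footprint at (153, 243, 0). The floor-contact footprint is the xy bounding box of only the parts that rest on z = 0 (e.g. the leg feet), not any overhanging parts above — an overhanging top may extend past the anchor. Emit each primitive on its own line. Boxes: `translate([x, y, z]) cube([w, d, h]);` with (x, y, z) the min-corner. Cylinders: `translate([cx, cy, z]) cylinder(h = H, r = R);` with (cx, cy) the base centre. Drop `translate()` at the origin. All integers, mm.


translate([356, 446, 0]) cylinder(h = 21, r = 203);


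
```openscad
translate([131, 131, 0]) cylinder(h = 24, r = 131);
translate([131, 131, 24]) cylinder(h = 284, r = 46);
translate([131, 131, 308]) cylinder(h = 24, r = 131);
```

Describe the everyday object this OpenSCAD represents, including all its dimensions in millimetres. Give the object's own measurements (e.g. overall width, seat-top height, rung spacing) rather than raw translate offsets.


A spool: two coaxial disc flanges of radius 131 mm and thickness 24 mm, joined by a core cylinder of radius 46 mm and height 284 mm. The lower flange rests on z = 0 and the three cylinders share a vertical axis.


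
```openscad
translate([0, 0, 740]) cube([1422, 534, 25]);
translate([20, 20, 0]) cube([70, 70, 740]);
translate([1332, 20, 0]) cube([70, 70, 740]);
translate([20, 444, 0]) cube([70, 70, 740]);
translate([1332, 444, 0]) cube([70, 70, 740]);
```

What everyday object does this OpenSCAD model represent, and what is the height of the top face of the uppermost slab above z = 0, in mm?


A table. The table height is 765 mm.

A 1422×534×25 slab sits at z = 740 on four 70 mm square posts — a table. The top surface is at 740 + 25 = 765 mm.


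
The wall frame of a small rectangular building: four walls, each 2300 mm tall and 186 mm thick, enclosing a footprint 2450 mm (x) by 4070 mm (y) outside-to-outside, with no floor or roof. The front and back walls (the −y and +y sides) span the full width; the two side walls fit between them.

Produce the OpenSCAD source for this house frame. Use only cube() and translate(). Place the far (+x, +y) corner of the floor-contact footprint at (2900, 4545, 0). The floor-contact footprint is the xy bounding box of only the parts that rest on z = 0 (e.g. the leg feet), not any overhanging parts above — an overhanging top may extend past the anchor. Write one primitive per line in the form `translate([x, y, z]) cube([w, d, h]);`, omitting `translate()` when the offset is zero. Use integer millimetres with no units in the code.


translate([450, 475, 0]) cube([2450, 186, 2300]);
translate([450, 4359, 0]) cube([2450, 186, 2300]);
translate([450, 661, 0]) cube([186, 3698, 2300]);
translate([2714, 661, 0]) cube([186, 3698, 2300]);


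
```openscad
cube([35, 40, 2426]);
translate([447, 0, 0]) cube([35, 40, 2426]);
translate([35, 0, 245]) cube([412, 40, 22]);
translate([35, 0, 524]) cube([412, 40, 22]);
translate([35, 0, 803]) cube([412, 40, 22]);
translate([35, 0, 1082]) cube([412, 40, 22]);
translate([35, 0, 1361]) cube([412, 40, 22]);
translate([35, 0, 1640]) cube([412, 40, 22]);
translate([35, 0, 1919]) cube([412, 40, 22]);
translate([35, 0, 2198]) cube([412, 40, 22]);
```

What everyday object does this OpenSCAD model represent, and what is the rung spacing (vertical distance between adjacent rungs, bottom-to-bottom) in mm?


A ladder. The rung spacing is 279 mm.

Two tall 35×40 posts with 8 short bars between them — a ladder. Adjacent rungs sit at z = 245 and z = 524, so the spacing is 524 − 245 = 279 mm.


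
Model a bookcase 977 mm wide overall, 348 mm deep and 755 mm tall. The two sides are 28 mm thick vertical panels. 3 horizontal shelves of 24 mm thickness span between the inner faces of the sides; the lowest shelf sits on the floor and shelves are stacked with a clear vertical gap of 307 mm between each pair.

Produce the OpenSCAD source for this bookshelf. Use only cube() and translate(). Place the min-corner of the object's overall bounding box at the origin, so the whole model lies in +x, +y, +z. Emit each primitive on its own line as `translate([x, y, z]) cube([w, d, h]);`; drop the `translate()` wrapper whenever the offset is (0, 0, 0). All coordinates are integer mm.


cube([28, 348, 755]);
translate([949, 0, 0]) cube([28, 348, 755]);
translate([28, 0, 0]) cube([921, 348, 24]);
translate([28, 0, 331]) cube([921, 348, 24]);
translate([28, 0, 662]) cube([921, 348, 24]);


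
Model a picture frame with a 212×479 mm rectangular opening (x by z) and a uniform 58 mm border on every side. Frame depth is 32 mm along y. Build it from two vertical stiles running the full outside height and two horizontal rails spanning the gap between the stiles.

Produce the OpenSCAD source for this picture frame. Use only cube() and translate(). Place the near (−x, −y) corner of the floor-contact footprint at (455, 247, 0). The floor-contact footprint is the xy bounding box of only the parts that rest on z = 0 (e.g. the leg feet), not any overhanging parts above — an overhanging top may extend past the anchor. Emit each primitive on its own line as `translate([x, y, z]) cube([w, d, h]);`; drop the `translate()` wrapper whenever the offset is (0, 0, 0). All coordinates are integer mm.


translate([455, 247, 0]) cube([58, 32, 595]);
translate([725, 247, 0]) cube([58, 32, 595]);
translate([513, 247, 0]) cube([212, 32, 58]);
translate([513, 247, 537]) cube([212, 32, 58]);


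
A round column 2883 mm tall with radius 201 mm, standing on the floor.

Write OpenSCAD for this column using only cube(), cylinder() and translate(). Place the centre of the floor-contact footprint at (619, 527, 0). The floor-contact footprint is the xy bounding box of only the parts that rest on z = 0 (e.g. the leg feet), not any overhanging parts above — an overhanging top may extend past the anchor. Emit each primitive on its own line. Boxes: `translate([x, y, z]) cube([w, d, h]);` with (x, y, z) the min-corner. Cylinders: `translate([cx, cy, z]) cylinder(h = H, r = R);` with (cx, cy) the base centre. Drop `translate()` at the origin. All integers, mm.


translate([619, 527, 0]) cylinder(h = 2883, r = 201);


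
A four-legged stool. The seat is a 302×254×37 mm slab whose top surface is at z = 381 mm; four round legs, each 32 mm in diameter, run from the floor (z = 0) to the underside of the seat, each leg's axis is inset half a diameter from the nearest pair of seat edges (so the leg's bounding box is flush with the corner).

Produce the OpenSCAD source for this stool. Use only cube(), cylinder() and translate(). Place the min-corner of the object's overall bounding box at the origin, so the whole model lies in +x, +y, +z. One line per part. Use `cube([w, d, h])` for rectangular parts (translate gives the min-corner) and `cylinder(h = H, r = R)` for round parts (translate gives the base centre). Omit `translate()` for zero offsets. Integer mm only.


// leg_h = 381 - 37 = 344
translate([0, 0, 344]) cube([302, 254, 37]);
translate([16, 16, 0]) cylinder(h = 344, r = 16);
translate([286, 16, 0]) cylinder(h = 344, r = 16);
translate([16, 238, 0]) cylinder(h = 344, r = 16);
translate([286, 238, 0]) cylinder(h = 344, r = 16);


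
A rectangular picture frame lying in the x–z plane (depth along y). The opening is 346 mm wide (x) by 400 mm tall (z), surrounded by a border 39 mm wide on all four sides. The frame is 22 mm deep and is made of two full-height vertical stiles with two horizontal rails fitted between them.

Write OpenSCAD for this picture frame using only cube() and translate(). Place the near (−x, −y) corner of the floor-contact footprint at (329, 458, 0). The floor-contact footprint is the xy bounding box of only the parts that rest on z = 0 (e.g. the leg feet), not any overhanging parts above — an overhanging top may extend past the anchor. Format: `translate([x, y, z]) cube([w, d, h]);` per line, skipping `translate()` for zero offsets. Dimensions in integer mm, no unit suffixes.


translate([329, 458, 0]) cube([39, 22, 478]);
translate([714, 458, 0]) cube([39, 22, 478]);
translate([368, 458, 0]) cube([346, 22, 39]);
translate([368, 458, 439]) cube([346, 22, 39]);


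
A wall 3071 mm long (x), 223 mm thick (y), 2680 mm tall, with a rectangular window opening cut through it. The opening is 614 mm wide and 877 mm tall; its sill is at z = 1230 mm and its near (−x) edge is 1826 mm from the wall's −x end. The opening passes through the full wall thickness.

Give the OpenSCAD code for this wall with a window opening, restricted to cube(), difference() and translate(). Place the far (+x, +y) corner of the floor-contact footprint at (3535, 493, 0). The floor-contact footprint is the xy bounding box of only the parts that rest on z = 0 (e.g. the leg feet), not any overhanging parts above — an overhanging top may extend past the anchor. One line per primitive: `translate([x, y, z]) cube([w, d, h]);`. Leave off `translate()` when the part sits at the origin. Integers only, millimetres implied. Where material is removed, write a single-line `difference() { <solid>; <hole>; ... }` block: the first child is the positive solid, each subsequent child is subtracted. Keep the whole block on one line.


difference() { translate([464, 270, 0]) cube([3071, 223, 2680]); translate([2290, 270, 1230]) cube([614, 223, 877]); }


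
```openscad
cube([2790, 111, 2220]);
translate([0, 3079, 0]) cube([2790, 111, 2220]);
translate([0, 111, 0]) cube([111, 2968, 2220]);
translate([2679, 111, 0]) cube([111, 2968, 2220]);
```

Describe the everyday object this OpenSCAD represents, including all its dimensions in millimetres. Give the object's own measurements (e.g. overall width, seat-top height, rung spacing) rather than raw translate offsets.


The wall frame of a small rectangular building: four walls, each 2220 mm tall and 111 mm thick, enclosing a footprint 2790 mm (x) by 3190 mm (y) outside-to-outside, with no floor or roof. The front and back walls (the −y and +y sides) span the full width; the two side walls fit between them.


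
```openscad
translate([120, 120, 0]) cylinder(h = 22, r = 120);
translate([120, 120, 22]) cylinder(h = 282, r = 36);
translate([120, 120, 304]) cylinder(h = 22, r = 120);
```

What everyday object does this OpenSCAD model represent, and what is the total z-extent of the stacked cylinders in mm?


A spool. The overall height is 326 mm.

Three coaxial cylinders, large–small–large — a spool. Two 22 mm flanges and a 282 mm core give 22 + 282 + 22 = 326 mm.


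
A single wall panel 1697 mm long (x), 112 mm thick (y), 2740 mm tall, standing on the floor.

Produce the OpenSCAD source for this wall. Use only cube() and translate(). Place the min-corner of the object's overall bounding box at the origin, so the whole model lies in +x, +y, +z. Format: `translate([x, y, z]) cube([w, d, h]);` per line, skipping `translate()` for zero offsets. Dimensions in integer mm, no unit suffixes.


cube([1697, 112, 2740]);


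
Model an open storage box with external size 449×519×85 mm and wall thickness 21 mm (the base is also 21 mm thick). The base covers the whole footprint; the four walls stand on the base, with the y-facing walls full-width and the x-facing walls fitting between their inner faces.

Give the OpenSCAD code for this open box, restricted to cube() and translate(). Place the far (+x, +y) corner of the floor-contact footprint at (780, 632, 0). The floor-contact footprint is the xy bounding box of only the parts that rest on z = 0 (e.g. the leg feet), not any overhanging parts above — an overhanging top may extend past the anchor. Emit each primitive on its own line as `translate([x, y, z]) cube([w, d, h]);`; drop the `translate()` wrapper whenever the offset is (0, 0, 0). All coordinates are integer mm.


translate([331, 113, 0]) cube([449, 519, 21]);
translate([331, 113, 21]) cube([449, 21, 64]);
translate([331, 611, 21]) cube([449, 21, 64]);
translate([331, 134, 21]) cube([21, 477, 64]);
translate([759, 134, 21]) cube([21, 477, 64]);


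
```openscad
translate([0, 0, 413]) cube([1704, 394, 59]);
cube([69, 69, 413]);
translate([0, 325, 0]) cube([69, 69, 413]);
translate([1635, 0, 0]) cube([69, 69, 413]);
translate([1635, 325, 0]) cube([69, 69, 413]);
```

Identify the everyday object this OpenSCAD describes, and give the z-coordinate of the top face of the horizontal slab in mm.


A bench. The seat-top height is 472 mm.

A long slab on four corner posts — a bench. The slab sits at z = 413 with thickness 59, so the top is 413 + 59 = 472 mm.


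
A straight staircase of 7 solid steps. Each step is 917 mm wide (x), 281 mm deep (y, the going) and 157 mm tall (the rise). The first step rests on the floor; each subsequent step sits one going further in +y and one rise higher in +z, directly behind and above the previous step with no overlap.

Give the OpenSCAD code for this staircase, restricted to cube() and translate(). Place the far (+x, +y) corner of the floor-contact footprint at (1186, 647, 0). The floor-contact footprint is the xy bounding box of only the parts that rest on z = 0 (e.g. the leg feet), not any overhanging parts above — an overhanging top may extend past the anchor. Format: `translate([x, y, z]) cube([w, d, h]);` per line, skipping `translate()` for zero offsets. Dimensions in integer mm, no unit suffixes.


translate([269, 366, 0]) cube([917, 281, 157]);
translate([269, 647, 157]) cube([917, 281, 157]);
translate([269, 928, 314]) cube([917, 281, 157]);
translate([269, 1209, 471]) cube([917, 281, 157]);
translate([269, 1490, 628]) cube([917, 281, 157]);
translate([269, 1771, 785]) cube([917, 281, 157]);
translate([269, 2052, 942]) cube([917, 281, 157]);


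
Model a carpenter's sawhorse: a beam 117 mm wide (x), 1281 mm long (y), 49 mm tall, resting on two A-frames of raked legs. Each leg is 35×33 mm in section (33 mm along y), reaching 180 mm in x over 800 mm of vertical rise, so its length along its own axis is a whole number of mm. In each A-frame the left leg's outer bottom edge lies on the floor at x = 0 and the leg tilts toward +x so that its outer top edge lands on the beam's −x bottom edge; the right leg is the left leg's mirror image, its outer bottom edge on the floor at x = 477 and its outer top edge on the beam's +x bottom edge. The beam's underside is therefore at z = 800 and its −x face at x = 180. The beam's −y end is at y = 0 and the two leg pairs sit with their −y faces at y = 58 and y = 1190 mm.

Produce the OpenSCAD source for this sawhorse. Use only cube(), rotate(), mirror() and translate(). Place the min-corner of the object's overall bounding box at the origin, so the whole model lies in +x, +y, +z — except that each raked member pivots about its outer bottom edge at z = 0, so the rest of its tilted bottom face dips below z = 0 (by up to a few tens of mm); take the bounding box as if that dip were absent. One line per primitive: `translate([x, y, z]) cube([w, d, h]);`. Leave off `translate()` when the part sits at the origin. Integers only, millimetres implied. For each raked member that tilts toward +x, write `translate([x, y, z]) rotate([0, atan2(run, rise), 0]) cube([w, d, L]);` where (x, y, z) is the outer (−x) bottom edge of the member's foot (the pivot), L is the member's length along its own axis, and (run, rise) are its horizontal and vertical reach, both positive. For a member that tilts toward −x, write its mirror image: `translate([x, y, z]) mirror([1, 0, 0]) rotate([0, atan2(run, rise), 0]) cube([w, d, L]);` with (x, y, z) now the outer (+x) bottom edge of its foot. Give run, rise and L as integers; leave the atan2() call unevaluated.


// leg length = √(180² + 800²) = 820
// right-leg outer foot x = 2·180 + 117 = 477
// beam min-corner = (180, 0, 800)
translate([180, 0, 800]) cube([117, 1281, 49]);
translate([0, 58, 0]) rotate([0, atan2(180, 800), 0]) cube([35, 33, 820]);
translate([477, 58, 0]) mirror([1, 0, 0]) rotate([0, atan2(180, 800), 0]) cube([35, 33, 820]);
translate([0, 1190, 0]) rotate([0, atan2(180, 800), 0]) cube([35, 33, 820]);
translate([477, 1190, 0]) mirror([1, 0, 0]) rotate([0, atan2(180, 800), 0]) cube([35, 33, 820]);


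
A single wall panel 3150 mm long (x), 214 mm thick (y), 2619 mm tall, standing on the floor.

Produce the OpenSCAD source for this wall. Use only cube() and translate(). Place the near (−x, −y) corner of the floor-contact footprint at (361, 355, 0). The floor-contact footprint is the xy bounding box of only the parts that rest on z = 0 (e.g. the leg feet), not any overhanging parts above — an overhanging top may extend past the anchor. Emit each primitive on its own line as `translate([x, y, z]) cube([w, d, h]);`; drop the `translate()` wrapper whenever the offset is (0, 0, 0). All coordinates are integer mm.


translate([361, 355, 0]) cube([3150, 214, 2619]);


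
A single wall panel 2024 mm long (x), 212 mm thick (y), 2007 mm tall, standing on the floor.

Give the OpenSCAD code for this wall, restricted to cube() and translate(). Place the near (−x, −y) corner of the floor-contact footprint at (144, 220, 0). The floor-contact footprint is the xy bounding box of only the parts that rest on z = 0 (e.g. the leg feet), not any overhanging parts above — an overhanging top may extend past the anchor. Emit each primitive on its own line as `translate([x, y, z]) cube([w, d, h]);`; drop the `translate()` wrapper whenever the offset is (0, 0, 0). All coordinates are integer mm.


translate([144, 220, 0]) cube([2024, 212, 2007]);


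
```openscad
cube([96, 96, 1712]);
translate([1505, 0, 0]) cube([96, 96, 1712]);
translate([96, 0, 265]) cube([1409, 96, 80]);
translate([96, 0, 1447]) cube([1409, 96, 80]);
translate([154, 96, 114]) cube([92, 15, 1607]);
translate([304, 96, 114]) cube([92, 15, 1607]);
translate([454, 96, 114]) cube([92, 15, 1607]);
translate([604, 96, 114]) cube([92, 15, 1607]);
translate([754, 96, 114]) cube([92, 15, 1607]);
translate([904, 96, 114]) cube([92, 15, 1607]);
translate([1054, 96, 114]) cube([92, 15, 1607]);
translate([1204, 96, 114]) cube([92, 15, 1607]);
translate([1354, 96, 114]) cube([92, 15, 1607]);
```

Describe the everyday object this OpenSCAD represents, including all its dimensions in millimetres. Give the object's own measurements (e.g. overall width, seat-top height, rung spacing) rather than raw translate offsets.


A fence section. Two 96×96 mm posts, 1712 mm tall, stand on the floor with a clear span of 1409 mm between their inner faces. Two horizontal rails of 96×80 mm section span the gap between the posts with their undersides at z = 265 mm and z = 1447 mm, flush with the posts' −y face. 9 pickets, each 92 mm wide, 15 mm thick and 1607 mm tall, are fixed to the +y face of the rails with their bottoms at z = 114 mm, spaced across the span with a 58 mm gap after the −x post and between neighbouring pickets, with 59 mm left before the +x post.


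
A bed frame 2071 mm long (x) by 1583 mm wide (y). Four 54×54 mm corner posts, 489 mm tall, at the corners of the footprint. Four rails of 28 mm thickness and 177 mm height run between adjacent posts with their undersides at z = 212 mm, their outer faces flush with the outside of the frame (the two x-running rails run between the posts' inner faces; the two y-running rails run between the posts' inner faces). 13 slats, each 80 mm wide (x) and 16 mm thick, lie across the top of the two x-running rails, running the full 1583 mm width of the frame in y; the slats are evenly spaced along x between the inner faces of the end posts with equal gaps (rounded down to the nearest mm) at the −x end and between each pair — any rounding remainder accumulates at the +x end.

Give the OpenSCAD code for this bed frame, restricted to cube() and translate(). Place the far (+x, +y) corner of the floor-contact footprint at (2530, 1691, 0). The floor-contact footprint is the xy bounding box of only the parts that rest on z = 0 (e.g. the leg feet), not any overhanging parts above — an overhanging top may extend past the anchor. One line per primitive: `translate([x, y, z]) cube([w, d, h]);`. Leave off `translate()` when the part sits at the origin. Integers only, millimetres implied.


translate([459, 108, 0]) cube([54, 54, 489]);
translate([459, 1637, 0]) cube([54, 54, 489]);
translate([2476, 108, 0]) cube([54, 54, 489]);
translate([2476, 1637, 0]) cube([54, 54, 489]);
translate([513, 108, 212]) cube([1963, 28, 177]);
translate([513, 1663, 212]) cube([1963, 28, 177]);
translate([459, 162, 212]) cube([28, 1475, 177]);
translate([2502, 162, 212]) cube([28, 1475, 177]);
translate([578, 108, 389]) cube([80, 1583, 16]);
translate([723, 108, 389]) cube([80, 1583, 16]);
translate([868, 108, 389]) cube([80, 1583, 16]);
translate([1013, 108, 389]) cube([80, 1583, 16]);
translate([1158, 108, 389]) cube([80, 1583, 16]);
translate([1303, 108, 389]) cube([80, 1583, 16]);
translate([1448, 108, 389]) cube([80, 1583, 16]);
translate([1593, 108, 389]) cube([80, 1583, 16]);
translate([1738, 108, 389]) cube([80, 1583, 16]);
translate([1883, 108, 389]) cube([80, 1583, 16]);
translate([2028, 108, 389]) cube([80, 1583, 16]);
translate([2173, 108, 389]) cube([80, 1583, 16]);
translate([2318, 108, 389]) cube([80, 1583, 16]);


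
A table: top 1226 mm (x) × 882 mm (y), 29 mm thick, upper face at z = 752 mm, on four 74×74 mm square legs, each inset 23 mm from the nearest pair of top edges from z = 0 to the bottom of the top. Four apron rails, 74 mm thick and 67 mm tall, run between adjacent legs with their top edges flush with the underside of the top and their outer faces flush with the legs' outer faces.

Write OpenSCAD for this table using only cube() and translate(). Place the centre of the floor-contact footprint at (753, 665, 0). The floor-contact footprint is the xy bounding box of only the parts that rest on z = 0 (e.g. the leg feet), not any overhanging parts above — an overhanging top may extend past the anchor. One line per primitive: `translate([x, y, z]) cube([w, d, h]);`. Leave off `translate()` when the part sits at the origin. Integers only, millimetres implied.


translate([140, 224, 723]) cube([1226, 882, 29]);
translate([163, 247, 0]) cube([74, 74, 723]);
translate([1269, 247, 0]) cube([74, 74, 723]);
translate([163, 1009, 0]) cube([74, 74, 723]);
translate([1269, 1009, 0]) cube([74, 74, 723]);
translate([237, 247, 656]) cube([1032, 74, 67]);
translate([237, 1009, 656]) cube([1032, 74, 67]);
translate([163, 321, 656]) cube([74, 688, 67]);
translate([1269, 321, 656]) cube([74, 688, 67]);


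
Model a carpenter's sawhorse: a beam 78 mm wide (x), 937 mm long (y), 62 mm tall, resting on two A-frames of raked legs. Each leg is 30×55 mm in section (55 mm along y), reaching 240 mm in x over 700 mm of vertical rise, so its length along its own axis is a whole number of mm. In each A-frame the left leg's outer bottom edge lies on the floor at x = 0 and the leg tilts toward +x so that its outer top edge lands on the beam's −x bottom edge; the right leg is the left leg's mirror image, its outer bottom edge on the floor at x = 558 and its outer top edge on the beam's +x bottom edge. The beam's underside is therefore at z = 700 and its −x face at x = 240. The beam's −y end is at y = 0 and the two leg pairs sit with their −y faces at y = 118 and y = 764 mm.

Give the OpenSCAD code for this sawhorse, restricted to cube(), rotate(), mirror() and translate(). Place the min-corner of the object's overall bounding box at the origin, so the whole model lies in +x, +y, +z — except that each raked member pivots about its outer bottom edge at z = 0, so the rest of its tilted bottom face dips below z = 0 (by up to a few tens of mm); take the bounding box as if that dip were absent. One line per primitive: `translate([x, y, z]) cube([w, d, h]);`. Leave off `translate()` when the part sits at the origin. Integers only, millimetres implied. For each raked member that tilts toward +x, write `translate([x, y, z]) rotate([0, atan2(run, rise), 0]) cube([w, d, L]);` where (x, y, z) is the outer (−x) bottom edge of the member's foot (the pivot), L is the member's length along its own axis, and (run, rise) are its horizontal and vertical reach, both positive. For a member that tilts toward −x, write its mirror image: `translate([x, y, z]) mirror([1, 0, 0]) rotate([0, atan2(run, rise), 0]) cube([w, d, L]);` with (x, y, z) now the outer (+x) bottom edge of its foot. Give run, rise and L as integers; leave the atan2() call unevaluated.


// leg length = √(240² + 700²) = 740
// right-leg outer foot x = 2·240 + 78 = 558
// beam min-corner = (240, 0, 700)
translate([240, 0, 700]) cube([78, 937, 62]);
translate([0, 118, 0]) rotate([0, atan2(240, 700), 0]) cube([30, 55, 740]);
translate([558, 118, 0]) mirror([1, 0, 0]) rotate([0, atan2(240, 700), 0]) cube([30, 55, 740]);
translate([0, 764, 0]) rotate([0, atan2(240, 700), 0]) cube([30, 55, 740]);
translate([558, 764, 0]) mirror([1, 0, 0]) rotate([0, atan2(240, 700), 0]) cube([30, 55, 740]);


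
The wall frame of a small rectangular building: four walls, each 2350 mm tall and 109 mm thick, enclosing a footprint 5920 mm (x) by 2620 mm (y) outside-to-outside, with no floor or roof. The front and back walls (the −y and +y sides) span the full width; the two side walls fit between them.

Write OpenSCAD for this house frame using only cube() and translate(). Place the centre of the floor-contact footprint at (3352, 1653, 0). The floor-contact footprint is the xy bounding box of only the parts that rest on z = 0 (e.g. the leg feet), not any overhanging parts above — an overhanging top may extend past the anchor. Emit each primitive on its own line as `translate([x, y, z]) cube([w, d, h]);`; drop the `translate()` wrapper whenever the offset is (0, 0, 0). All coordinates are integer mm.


translate([392, 343, 0]) cube([5920, 109, 2350]);
translate([392, 2854, 0]) cube([5920, 109, 2350]);
translate([392, 452, 0]) cube([109, 2402, 2350]);
translate([6203, 452, 0]) cube([109, 2402, 2350]);


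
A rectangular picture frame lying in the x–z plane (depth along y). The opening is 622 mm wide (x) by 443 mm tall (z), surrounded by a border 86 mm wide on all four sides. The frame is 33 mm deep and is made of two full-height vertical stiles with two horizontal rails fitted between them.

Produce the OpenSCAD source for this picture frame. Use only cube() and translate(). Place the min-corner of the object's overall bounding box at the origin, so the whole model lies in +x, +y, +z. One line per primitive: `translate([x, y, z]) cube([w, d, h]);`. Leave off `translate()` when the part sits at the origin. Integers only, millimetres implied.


cube([86, 33, 615]);
translate([708, 0, 0]) cube([86, 33, 615]);
translate([86, 0, 0]) cube([622, 33, 86]);
translate([86, 0, 529]) cube([622, 33, 86]);


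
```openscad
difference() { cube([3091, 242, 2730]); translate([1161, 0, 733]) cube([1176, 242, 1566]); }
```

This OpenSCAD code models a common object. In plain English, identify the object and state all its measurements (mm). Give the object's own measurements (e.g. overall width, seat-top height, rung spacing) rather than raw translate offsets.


A wall 3091 mm long (x), 242 mm thick (y), 2730 mm tall, with a rectangular window opening cut through it. The opening is 1176 mm wide and 1566 mm tall; its sill is at z = 733 mm and its near (−x) edge is 1161 mm from the wall's −x end. The opening passes through the full wall thickness.


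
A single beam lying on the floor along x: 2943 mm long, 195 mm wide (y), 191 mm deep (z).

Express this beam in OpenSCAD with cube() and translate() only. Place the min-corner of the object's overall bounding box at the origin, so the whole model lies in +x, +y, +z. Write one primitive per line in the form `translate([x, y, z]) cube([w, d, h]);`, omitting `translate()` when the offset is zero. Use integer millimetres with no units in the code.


cube([2943, 195, 191]);


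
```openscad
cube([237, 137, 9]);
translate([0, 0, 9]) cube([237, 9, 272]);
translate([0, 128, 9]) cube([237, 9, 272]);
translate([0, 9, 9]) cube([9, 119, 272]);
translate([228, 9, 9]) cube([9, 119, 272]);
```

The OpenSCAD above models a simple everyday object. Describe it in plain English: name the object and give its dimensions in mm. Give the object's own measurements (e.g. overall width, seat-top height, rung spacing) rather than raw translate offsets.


An open-topped rectangular box: outside dimensions 237×137×281 mm, with a uniform wall and base thickness of 9 mm. The base is a full 237×137 slab on the floor; four walls sit on top of the base. The front and back walls (the −y and +y sides) span the full width; the two side walls fit between them.


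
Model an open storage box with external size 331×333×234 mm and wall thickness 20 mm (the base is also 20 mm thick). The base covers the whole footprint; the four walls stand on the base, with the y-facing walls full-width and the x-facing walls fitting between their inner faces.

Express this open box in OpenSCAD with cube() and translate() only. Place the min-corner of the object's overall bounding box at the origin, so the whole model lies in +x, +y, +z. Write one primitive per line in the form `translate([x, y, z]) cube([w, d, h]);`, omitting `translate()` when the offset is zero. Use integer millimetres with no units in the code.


cube([331, 333, 20]);
translate([0, 0, 20]) cube([331, 20, 214]);
translate([0, 313, 20]) cube([331, 20, 214]);
translate([0, 20, 20]) cube([20, 293, 214]);
translate([311, 20, 20]) cube([20, 293, 214]);


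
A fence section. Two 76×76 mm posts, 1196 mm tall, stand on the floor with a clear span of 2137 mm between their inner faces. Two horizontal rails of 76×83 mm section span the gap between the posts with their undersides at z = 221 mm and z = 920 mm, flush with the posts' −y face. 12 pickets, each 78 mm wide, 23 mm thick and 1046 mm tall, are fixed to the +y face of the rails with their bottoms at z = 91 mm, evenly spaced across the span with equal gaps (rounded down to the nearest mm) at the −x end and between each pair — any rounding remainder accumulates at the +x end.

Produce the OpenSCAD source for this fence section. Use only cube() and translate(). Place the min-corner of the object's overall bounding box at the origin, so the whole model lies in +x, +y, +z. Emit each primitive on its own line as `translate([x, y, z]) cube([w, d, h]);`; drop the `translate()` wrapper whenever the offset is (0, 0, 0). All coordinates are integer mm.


cube([76, 76, 1196]);
translate([2213, 0, 0]) cube([76, 76, 1196]);
translate([76, 0, 221]) cube([2137, 76, 83]);
translate([76, 0, 920]) cube([2137, 76, 83]);
translate([168, 76, 91]) cube([78, 23, 1046]);
translate([338, 76, 91]) cube([78, 23, 1046]);
translate([508, 76, 91]) cube([78, 23, 1046]);
translate([678, 76, 91]) cube([78, 23, 1046]);
translate([848, 76, 91]) cube([78, 23, 1046]);
translate([1018, 76, 91]) cube([78, 23, 1046]);
translate([1188, 76, 91]) cube([78, 23, 1046]);
translate([1358, 76, 91]) cube([78, 23, 1046]);
translate([1528, 76, 91]) cube([78, 23, 1046]);
translate([1698, 76, 91]) cube([78, 23, 1046]);
translate([1868, 76, 91]) cube([78, 23, 1046]);
translate([2038, 76, 91]) cube([78, 23, 1046]);


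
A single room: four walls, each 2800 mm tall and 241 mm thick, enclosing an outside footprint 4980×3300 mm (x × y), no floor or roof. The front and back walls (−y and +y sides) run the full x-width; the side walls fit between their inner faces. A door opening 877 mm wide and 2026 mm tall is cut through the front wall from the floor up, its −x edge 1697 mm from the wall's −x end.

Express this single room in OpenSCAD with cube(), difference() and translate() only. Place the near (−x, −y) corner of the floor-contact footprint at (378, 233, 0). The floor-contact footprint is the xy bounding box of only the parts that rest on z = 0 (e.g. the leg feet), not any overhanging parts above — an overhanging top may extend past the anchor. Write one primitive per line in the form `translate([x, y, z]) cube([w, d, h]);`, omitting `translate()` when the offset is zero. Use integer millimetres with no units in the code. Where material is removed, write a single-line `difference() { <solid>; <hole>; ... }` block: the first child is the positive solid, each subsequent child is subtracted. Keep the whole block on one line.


difference() { translate([378, 233, 0]) cube([4980, 241, 2800]); translate([2075, 233, 0]) cube([877, 241, 2026]); }
translate([378, 3292, 0]) cube([4980, 241, 2800]);
translate([378, 474, 0]) cube([241, 2818, 2800]);
translate([5117, 474, 0]) cube([241, 2818, 2800]);


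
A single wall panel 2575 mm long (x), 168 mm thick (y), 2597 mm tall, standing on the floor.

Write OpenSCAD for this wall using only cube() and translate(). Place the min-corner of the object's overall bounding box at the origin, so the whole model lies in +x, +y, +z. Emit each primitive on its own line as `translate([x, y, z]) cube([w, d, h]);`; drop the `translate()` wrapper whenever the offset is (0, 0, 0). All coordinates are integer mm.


cube([2575, 168, 2597]);


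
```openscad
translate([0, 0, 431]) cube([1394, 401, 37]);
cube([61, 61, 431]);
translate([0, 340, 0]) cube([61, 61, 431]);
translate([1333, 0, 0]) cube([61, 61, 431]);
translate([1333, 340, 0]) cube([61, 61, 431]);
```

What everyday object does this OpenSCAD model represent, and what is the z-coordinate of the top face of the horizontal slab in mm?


A bench. The seat-top height is 468 mm.

A long slab on four corner posts — a bench. The slab sits at z = 431 with thickness 37, so the top is 431 + 37 = 468 mm.


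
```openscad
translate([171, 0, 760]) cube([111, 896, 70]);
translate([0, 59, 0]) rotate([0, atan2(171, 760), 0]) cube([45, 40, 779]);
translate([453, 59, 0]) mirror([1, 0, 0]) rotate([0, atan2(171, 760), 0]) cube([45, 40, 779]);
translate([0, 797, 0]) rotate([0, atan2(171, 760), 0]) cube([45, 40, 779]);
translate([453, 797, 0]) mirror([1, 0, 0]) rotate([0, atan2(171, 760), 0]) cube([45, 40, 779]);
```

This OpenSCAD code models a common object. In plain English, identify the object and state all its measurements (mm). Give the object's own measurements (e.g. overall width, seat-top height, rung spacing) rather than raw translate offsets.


A sawhorse. A 111×896×70 mm beam (x, y, z) sits on two A-frame leg pairs. Each pair is two raked legs of 45×40 mm section (40 mm along y) splaying symmetrically in x. Each leg rises 760 mm vertically over 171 mm of horizontal reach and is 779 mm long along its own axis. Every leg's outer bottom edge rests on the floor and its outer top edge meets a bottom edge of the beam — the left legs (tilting toward +x) meet the beam's −x bottom edge, the right legs (their mirror images, tilting toward −x) meet its +x bottom edge — so the leg tops tuck under the beam, the beam's underside is 760 mm above the floor, and the feet are 453 mm apart outside-to-outside with the beam centred between them. The two leg pairs are set in 59 mm from either end of the beam.
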